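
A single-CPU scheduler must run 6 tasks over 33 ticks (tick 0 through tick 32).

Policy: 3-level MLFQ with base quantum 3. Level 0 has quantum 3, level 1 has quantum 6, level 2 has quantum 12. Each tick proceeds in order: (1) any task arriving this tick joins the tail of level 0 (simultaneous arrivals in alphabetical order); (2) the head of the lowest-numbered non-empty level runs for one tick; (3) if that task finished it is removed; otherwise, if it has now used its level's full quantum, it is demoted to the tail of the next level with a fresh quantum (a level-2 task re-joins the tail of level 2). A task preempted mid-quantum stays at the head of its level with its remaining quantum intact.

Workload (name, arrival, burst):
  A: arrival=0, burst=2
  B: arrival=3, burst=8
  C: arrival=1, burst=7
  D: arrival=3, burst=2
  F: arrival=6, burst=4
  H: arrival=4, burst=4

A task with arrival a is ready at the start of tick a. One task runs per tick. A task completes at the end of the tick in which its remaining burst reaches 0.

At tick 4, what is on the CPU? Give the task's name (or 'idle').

running at tick 4 = C

t=0: L0/L1/L2 = A/-/- → run A
t=1: L0/L1/L2 = AC/-/- → run A
t=2: L0/L1/L2 = C/-/- → run C
t=3: L0/L1/L2 = CBD/-/- → run C
t=4: L0/L1/L2 = CBDH/-/- → run C
t=5: L0/L1/L2 = BDH/C/- → run B
t=6: L0/L1/L2 = BDHF/C/- → run B
t=7: L0/L1/L2 = BDHF/C/- → run B
t=8: L0/L1/L2 = DHF/CB/- → run D
t=9: L0/L1/L2 = DHF/CB/- → run D
t=10: L0/L1/L2 = HF/CB/- → run H
t=11: L0/L1/L2 = HF/CB/- → run H
t=12: L0/L1/L2 = HF/CB/- → run H
t=13: L0/L1/L2 = F/CBH/- → run F
t=14: L0/L1/L2 = F/CBH/- → run F
t=15: L0/L1/L2 = F/CBH/- → run F
t=16: L0/L1/L2 = -/CBHF/- → run C
t=17: L0/L1/L2 = -/CBHF/- → run C
t=18: L0/L1/L2 = -/CBHF/- → run C
t=19: L0/L1/L2 = -/CBHF/- → run C
t=20: L0/L1/L2 = -/BHF/- → run B
t=21: L0/L1/L2 = -/BHF/- → run B
t=22: L0/L1/L2 = -/BHF/- → run B
t=23: L0/L1/L2 = -/BHF/- → run B
t=24: L0/L1/L2 = -/BHF/- → run B
t=25: L0/L1/L2 = -/HF/- → run H
t=26: L0/L1/L2 = -/F/- → run F
t=27: (idle)
t=28: (idle)
t=29: (idle)
t=30: (idle)
t=31: (idle)
t=32: (idle)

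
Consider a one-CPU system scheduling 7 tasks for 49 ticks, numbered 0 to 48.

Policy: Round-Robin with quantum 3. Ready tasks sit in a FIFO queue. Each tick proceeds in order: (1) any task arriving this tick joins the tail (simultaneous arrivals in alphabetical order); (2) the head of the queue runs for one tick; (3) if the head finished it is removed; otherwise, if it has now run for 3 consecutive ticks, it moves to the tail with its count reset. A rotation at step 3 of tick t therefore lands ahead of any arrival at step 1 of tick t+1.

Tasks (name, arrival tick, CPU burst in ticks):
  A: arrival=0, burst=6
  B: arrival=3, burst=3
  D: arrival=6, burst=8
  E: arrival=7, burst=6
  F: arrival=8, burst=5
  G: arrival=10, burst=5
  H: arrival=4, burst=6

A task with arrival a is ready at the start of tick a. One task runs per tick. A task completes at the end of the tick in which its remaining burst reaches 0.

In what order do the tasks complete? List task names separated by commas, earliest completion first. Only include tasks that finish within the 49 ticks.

completion order = A, B, H, E, F, G, D

t=0: queue=[A] q_used=0 → run A
t=1: queue=[A] q_used=1 → run A
t=2: queue=[A] q_used=2 → run A
t=3: queue=[A,B] q_used=0 → run A
t=4: queue=[A,B,H] q_used=1 → run A
t=5: queue=[A,B,H] q_used=2 → run A
t=6: queue=[B,H,D] q_used=0 → run B
t=7: queue=[B,H,D,E] q_used=1 → run B
t=8: queue=[B,H,D,E,F] q_used=2 → run B
t=9: queue=[H,D,E,F] q_used=0 → run H
t=10: queue=[H,D,E,F,G] q_used=1 → run H
t=11: queue=[H,D,E,F,G] q_used=2 → run H
t=12: queue=[D,E,F,G,H] q_used=0 → run D
t=13: queue=[D,E,F,G,H] q_used=1 → run D
t=14: queue=[D,E,F,G,H] q_used=2 → run D
t=15: queue=[E,F,G,H,D] q_used=0 → run E
t=16: queue=[E,F,G,H,D] q_used=1 → run E
t=17: queue=[E,F,G,H,D] q_used=2 → run E
t=18: queue=[F,G,H,D,E] q_used=0 → run F
t=19: queue=[F,G,H,D,E] q_used=1 → run F
t=20: queue=[F,G,H,D,E] q_used=2 → run F
t=21: queue=[G,H,D,E,F] q_used=0 → run G
t=22: queue=[G,H,D,E,F] q_used=1 → run G
t=23: queue=[G,H,D,E,F] q_used=2 → run G
t=24: queue=[H,D,E,F,G] q_used=0 → run H
t=25: queue=[H,D,E,F,G] q_used=1 → run H
t=26: queue=[H,D,E,F,G] q_used=2 → run H
t=27: queue=[D,E,F,G] q_used=0 → run D
t=28: queue=[D,E,F,G] q_used=1 → run D
t=29: queue=[D,E,F,G] q_used=2 → run D
t=30: queue=[E,F,G,D] q_used=0 → run E
t=31: queue=[E,F,G,D] q_used=1 → run E
t=32: queue=[E,F,G,D] q_used=2 → run E
t=33: queue=[F,G,D] q_used=0 → run F
t=34: queue=[F,G,D] q_used=1 → run F
t=35: queue=[G,D] q_used=0 → run G
t=36: queue=[G,D] q_used=1 → run G
t=37: queue=[D] q_used=0 → run D
t=38: queue=[D] q_used=1 → run D
t=39: (idle)
t=40: (idle)
t=41: (idle)
t=42: (idle)
t=43: (idle)
t=44: (idle)
t=45: (idle)
t=46: (idle)
t=47: (idle)
t=48: (idle)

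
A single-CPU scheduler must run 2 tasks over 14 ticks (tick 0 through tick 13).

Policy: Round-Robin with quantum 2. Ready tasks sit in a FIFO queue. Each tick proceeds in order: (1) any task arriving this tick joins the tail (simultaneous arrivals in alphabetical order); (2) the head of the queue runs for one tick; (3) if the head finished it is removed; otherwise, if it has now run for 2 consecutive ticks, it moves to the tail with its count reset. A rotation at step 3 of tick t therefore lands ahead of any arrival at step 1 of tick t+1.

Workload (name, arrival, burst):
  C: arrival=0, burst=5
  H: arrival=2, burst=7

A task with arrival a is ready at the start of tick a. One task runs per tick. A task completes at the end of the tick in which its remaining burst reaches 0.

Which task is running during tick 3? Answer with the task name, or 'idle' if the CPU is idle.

t=0: queue=[C] q_used=0 → run C
t=1: queue=[C] q_used=1 → run C
t=2: queue=[C,H] q_used=0 → run C
t=3: queue=[C,H] q_used=1 → run C
t=4: queue=[H,C] q_used=0 → run H
t=5: queue=[H,C] q_used=1 → run H
t=6: queue=[C,H] q_used=0 → run C
t=7: queue=[H] q_used=0 → run H
t=8: queue=[H] q_used=1 → run H
t=9: queue=[H] q_used=0 → run H
t=10: queue=[H] q_used=1 → run H
t=11: queue=[H] q_used=0 → run H
t=12: (idle)
t=13: (idle)

running at tick 3 = C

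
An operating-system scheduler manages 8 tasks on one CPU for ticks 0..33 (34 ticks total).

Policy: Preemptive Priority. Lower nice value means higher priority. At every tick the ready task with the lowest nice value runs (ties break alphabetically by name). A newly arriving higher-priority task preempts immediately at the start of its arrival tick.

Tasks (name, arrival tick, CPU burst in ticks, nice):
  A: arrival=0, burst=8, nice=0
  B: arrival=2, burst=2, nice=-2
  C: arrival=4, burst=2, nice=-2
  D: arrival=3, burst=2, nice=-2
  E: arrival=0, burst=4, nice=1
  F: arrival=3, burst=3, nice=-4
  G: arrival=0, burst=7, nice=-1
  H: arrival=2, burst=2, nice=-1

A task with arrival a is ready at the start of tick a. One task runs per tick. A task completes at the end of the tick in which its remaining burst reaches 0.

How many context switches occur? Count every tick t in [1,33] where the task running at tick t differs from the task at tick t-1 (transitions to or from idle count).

t=0: ready={A,E,G} → run G
t=1: ready={A,E,G} → run G
t=2: ready={A,B,E,G,H} → run B
t=3: ready={A,B,D,E,F,G,H} → run F
t=4: ready={A,B,C,D,E,F,G,H} → run F
t=5: ready={A,B,C,D,E,F,G,H} → run F
t=6: ready={A,B,C,D,E,G,H} → run B
t=7: ready={A,C,D,E,G,H} → run C
t=8: ready={A,C,D,E,G,H} → run C
t=9: ready={A,D,E,G,H} → run D
t=10: ready={A,D,E,G,H} → run D
t=11: ready={A,E,G,H} → run G
t=12: ready={A,E,G,H} → run G
t=13: ready={A,E,G,H} → run G
t=14: ready={A,E,G,H} → run G
t=15: ready={A,E,G,H} → run G
t=16: ready={A,E,H} → run H
t=17: ready={A,E,H} → run H
t=18: ready={A,E} → run A
t=19: ready={A,E} → run A
t=20: ready={A,E} → run A
t=21: ready={A,E} → run A
t=22: ready={A,E} → run A
t=23: ready={A,E} → run A
t=24: ready={A,E} → run A
t=25: ready={A,E} → run A
t=26: ready={E} → run E
t=27: ready={E} → run E
t=28: ready={E} → run E
t=29: ready={E} → run E
t=30: (idle)
t=31: (idle)
t=32: (idle)
t=33: (idle)

context switches = 10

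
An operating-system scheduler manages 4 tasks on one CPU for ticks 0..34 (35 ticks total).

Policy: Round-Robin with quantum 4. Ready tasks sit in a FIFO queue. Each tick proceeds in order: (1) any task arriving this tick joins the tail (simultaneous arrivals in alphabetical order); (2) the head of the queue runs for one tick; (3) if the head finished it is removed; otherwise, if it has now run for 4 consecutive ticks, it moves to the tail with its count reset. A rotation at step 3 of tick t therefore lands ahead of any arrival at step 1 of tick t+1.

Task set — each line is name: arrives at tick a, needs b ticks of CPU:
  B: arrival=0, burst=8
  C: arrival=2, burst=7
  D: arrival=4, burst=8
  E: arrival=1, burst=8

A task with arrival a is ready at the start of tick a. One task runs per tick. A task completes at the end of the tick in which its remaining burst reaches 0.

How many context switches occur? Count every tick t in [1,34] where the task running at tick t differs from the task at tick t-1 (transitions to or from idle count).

context switches = 8

t=0: queue=[B] q_used=0 → run B
t=1: queue=[B,E] q_used=1 → run B
t=2: queue=[B,E,C] q_used=2 → run B
t=3: queue=[B,E,C] q_used=3 → run B
t=4: queue=[E,C,B,D] q_used=0 → run E
t=5: queue=[E,C,B,D] q_used=1 → run E
t=6: queue=[E,C,B,D] q_used=2 → run E
t=7: queue=[E,C,B,D] q_used=3 → run E
t=8: queue=[C,B,D,E] q_used=0 → run C
t=9: queue=[C,B,D,E] q_used=1 → run C
t=10: queue=[C,B,D,E] q_used=2 → run C
t=11: queue=[C,B,D,E] q_used=3 → run C
t=12: queue=[B,D,E,C] q_used=0 → run B
t=13: queue=[B,D,E,C] q_used=1 → run B
t=14: queue=[B,D,E,C] q_used=2 → run B
t=15: queue=[B,D,E,C] q_used=3 → run B
t=16: queue=[D,E,C] q_used=0 → run D
t=17: queue=[D,E,C] q_used=1 → run D
t=18: queue=[D,E,C] q_used=2 → run D
t=19: queue=[D,E,C] q_used=3 → run D
t=20: queue=[E,C,D] q_used=0 → run E
t=21: queue=[E,C,D] q_used=1 → run E
t=22: queue=[E,C,D] q_used=2 → run E
t=23: queue=[E,C,D] q_used=3 → run E
t=24: queue=[C,D] q_used=0 → run C
t=25: queue=[C,D] q_used=1 → run C
t=26: queue=[C,D] q_used=2 → run C
t=27: queue=[D] q_used=0 → run D
t=28: queue=[D] q_used=1 → run D
t=29: queue=[D] q_used=2 → run D
t=30: queue=[D] q_used=3 → run D
t=31: (idle)
t=32: (idle)
t=33: (idle)
t=34: (idle)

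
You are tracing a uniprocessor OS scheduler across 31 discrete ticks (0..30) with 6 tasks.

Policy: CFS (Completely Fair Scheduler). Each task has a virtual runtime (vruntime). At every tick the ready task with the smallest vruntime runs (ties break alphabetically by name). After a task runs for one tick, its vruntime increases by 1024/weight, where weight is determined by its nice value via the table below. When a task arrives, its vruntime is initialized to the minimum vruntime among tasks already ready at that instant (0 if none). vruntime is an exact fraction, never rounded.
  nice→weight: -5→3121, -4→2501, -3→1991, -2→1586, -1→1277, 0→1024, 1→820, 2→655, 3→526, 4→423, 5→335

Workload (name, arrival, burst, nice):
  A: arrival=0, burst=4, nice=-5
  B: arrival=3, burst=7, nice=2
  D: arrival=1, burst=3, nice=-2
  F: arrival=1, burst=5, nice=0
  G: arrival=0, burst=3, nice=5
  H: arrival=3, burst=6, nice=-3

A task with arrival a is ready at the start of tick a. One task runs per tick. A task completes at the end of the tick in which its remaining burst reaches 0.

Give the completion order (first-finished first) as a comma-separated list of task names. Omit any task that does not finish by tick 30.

t=0: vr[A=0 G=0] → run A
t=1: vr[A=1024/3121 D=0 F=0 G=0] → run D
t=2: vr[A=1024/3121 D=512/793 F=0 G=0] → run F
t=3: vr[A=1024/3121 B=0 D=512/793 F=1 G=0 H=0] → run B
t=4: vr[A=1024/3121 B=1024/655 D=512/793 F=1 G=0 H=0] → run G
t=5: vr[A=1024/3121 B=1024/655 D=512/793 F=1 G=1024/335 H=0] → run H
t=6: vr[A=1024/3121 B=1024/655 D=512/793 F=1 G=1024/335 H=1024/1991] → run A
t=7: vr[A=2048/3121 B=1024/655 D=512/793 F=1 G=1024/335 H=1024/1991] → run H
t=8: vr[A=2048/3121 B=1024/655 D=512/793 F=1 G=1024/335 H=2048/1991] → run D
t=9: vr[A=2048/3121 B=1024/655 D=1024/793 F=1 G=1024/335 H=2048/1991] → run A
t=10: vr[A=3072/3121 B=1024/655 D=1024/793 F=1 G=1024/335 H=2048/1991] → run A
t=11: vr[B=1024/655 D=1024/793 F=1 G=1024/335 H=2048/1991] → run F
t=12: vr[B=1024/655 D=1024/793 F=2 G=1024/335 H=2048/1991] → run H
t=13: vr[B=1024/655 D=1024/793 F=2 G=1024/335 H=3072/1991] → run D
t=14: vr[B=1024/655 F=2 G=1024/335 H=3072/1991] → run H
t=15: vr[B=1024/655 F=2 G=1024/335 H=4096/1991] → run B
t=16: vr[B=2048/655 F=2 G=1024/335 H=4096/1991] → run F
t=17: vr[B=2048/655 F=3 G=1024/335 H=4096/1991] → run H
t=18: vr[B=2048/655 F=3 G=1024/335 H=5120/1991] → run H
t=19: vr[B=2048/655 F=3 G=1024/335] → run F
t=20: vr[B=2048/655 F=4 G=1024/335] → run G
t=21: vr[B=2048/655 F=4 G=2048/335] → run B
t=22: vr[B=3072/655 F=4 G=2048/335] → run F
t=23: vr[B=3072/655 G=2048/335] → run B
t=24: vr[B=4096/655 G=2048/335] → run G
t=25: vr[B=4096/655] → run B
t=26: vr[B=1024/131] → run B
t=27: vr[B=6144/655] → run B
t=28: (idle)
t=29: (idle)
t=30: (idle)

completion order = A, D, H, F, G, B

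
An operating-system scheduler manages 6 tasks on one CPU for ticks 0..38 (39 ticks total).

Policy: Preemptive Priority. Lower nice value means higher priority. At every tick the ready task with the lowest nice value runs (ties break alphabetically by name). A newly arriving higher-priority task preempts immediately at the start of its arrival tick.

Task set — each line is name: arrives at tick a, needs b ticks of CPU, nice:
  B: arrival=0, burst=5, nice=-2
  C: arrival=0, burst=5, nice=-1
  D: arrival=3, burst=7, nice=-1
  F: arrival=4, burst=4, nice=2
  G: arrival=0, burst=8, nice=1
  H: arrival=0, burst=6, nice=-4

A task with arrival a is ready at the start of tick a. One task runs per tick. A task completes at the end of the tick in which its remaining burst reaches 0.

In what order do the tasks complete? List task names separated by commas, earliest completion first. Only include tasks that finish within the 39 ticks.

completion order = H, B, C, D, G, F

t=0: ready={B,C,G,H} → run H
t=1: ready={B,C,G,H} → run H
t=2: ready={B,C,G,H} → run H
t=3: ready={B,C,D,G,H} → run H
t=4: ready={B,C,D,F,G,H} → run H
t=5: ready={B,C,D,F,G,H} → run H
t=6: ready={B,C,D,F,G} → run B
t=7: ready={B,C,D,F,G} → run B
t=8: ready={B,C,D,F,G} → run B
t=9: ready={B,C,D,F,G} → run B
t=10: ready={B,C,D,F,G} → run B
t=11: ready={C,D,F,G} → run C
t=12: ready={C,D,F,G} → run C
t=13: ready={C,D,F,G} → run C
t=14: ready={C,D,F,G} → run C
t=15: ready={C,D,F,G} → run C
t=16: ready={D,F,G} → run D
t=17: ready={D,F,G} → run D
t=18: ready={D,F,G} → run D
t=19: ready={D,F,G} → run D
t=20: ready={D,F,G} → run D
t=21: ready={D,F,G} → run D
t=22: ready={D,F,G} → run D
t=23: ready={F,G} → run G
t=24: ready={F,G} → run G
t=25: ready={F,G} → run G
t=26: ready={F,G} → run G
t=27: ready={F,G} → run G
t=28: ready={F,G} → run G
t=29: ready={F,G} → run G
t=30: ready={F,G} → run G
t=31: ready={F} → run F
t=32: ready={F} → run F
t=33: ready={F} → run F
t=34: ready={F} → run F
t=35: (idle)
t=36: (idle)
t=37: (idle)
t=38: (idle)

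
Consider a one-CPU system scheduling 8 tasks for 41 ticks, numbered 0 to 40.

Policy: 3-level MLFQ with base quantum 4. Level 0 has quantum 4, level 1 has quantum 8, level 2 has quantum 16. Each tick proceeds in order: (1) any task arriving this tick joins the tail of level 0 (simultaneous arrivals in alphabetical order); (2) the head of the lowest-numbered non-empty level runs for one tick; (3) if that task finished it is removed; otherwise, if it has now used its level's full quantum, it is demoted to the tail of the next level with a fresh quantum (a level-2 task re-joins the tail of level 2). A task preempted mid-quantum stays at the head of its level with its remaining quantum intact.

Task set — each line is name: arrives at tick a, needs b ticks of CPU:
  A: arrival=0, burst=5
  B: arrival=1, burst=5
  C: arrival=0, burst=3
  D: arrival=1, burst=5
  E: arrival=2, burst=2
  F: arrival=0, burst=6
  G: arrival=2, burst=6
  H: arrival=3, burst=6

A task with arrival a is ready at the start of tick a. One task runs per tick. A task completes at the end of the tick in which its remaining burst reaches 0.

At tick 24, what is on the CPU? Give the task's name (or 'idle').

running at tick 24 = G

t=0: L0/L1/L2 = ACF/-/- → run A
t=1: L0/L1/L2 = ACFBD/-/- → run A
t=2: L0/L1/L2 = ACFBDEG/-/- → run A
t=3: L0/L1/L2 = ACFBDEGH/-/- → run A
t=4: L0/L1/L2 = CFBDEGH/A/- → run C
t=5: L0/L1/L2 = CFBDEGH/A/- → run C
t=6: L0/L1/L2 = CFBDEGH/A/- → run C
t=7: L0/L1/L2 = FBDEGH/A/- → run F
t=8: L0/L1/L2 = FBDEGH/A/- → run F
t=9: L0/L1/L2 = FBDEGH/A/- → run F
t=10: L0/L1/L2 = FBDEGH/A/- → run F
t=11: L0/L1/L2 = BDEGH/AF/- → run B
t=12: L0/L1/L2 = BDEGH/AF/- → run B
t=13: L0/L1/L2 = BDEGH/AF/- → run B
t=14: L0/L1/L2 = BDEGH/AF/- → run B
t=15: L0/L1/L2 = DEGH/AFB/- → run D
t=16: L0/L1/L2 = DEGH/AFB/- → run D
t=17: L0/L1/L2 = DEGH/AFB/- → run D
t=18: L0/L1/L2 = DEGH/AFB/- → run D
t=19: L0/L1/L2 = EGH/AFBD/- → run E
t=20: L0/L1/L2 = EGH/AFBD/- → run E
t=21: L0/L1/L2 = GH/AFBD/- → run G
t=22: L0/L1/L2 = GH/AFBD/- → run G
t=23: L0/L1/L2 = GH/AFBD/- → run G
t=24: L0/L1/L2 = GH/AFBD/- → run G
t=25: L0/L1/L2 = H/AFBDG/- → run H
t=26: L0/L1/L2 = H/AFBDG/- → run H
t=27: L0/L1/L2 = H/AFBDG/- → run H
t=28: L0/L1/L2 = H/AFBDG/- → run H
t=29: L0/L1/L2 = -/AFBDGH/- → run A
t=30: L0/L1/L2 = -/FBDGH/- → run F
t=31: L0/L1/L2 = -/FBDGH/- → run F
t=32: L0/L1/L2 = -/BDGH/- → run B
t=33: L0/L1/L2 = -/DGH/- → run D
t=34: L0/L1/L2 = -/GH/- → run G
t=35: L0/L1/L2 = -/GH/- → run G
t=36: L0/L1/L2 = -/H/- → run H
t=37: L0/L1/L2 = -/H/- → run H
t=38: (idle)
t=39: (idle)
t=40: (idle)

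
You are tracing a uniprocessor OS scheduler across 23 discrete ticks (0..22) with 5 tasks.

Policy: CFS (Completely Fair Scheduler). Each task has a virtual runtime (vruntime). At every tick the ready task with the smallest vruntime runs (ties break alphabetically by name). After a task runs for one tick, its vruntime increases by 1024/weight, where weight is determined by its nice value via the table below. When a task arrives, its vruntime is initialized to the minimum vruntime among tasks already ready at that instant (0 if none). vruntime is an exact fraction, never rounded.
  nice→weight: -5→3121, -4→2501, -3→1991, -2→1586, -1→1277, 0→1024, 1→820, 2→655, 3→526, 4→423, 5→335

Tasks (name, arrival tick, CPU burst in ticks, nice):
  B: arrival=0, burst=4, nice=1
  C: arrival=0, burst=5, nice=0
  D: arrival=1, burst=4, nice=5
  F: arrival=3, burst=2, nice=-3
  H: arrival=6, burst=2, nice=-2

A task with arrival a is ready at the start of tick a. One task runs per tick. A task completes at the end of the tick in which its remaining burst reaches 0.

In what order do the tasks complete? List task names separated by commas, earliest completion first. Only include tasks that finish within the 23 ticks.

t=0: vr[B=0 C=0] → run B
t=1: vr[B=256/205 C=0 D=0] → run C
t=2: vr[B=256/205 C=1 D=0] → run D
t=3: vr[B=256/205 C=1 D=1024/335 F=1] → run C
t=4: vr[B=256/205 C=2 D=1024/335 F=1] → run F
t=5: vr[B=256/205 C=2 D=1024/335 F=3015/1991] → run B
t=6: vr[B=512/205 C=2 D=1024/335 F=3015/1991 H=3015/1991] → run F
t=7: vr[B=512/205 C=2 D=1024/335 H=3015/1991] → run H
t=8: vr[B=512/205 C=2 D=1024/335 H=3410287/1578863] → run C
t=9: vr[B=512/205 C=3 D=1024/335 H=3410287/1578863] → run H
t=10: vr[B=512/205 C=3 D=1024/335] → run B
t=11: vr[B=768/205 C=3 D=1024/335] → run C
t=12: vr[B=768/205 C=4 D=1024/335] → run D
t=13: vr[B=768/205 C=4 D=2048/335] → run B
t=14: vr[C=4 D=2048/335] → run C
t=15: vr[D=2048/335] → run D
t=16: vr[D=3072/335] → run D
t=17: (idle)
t=18: (idle)
t=19: (idle)
t=20: (idle)
t=21: (idle)
t=22: (idle)

completion order = F, H, B, C, D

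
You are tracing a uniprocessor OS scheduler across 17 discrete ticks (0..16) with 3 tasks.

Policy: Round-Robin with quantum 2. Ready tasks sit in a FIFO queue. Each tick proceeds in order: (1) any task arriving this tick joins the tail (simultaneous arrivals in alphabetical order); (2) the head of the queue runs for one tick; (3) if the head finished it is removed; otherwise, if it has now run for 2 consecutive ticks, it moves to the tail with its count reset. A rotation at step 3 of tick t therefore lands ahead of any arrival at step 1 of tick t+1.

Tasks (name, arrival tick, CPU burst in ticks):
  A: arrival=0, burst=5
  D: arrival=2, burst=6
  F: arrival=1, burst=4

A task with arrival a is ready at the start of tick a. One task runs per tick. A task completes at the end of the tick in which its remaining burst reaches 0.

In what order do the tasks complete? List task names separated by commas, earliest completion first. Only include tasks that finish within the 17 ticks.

completion order = F, A, D

t=0: queue=[A] q_used=0 → run A
t=1: queue=[A,F] q_used=1 → run A
t=2: queue=[F,A,D] q_used=0 → run F
t=3: queue=[F,A,D] q_used=1 → run F
t=4: queue=[A,D,F] q_used=0 → run A
t=5: queue=[A,D,F] q_used=1 → run A
t=6: queue=[D,F,A] q_used=0 → run D
t=7: queue=[D,F,A] q_used=1 → run D
t=8: queue=[F,A,D] q_used=0 → run F
t=9: queue=[F,A,D] q_used=1 → run F
t=10: queue=[A,D] q_used=0 → run A
t=11: queue=[D] q_used=0 → run D
t=12: queue=[D] q_used=1 → run D
t=13: queue=[D] q_used=0 → run D
t=14: queue=[D] q_used=1 → run D
t=15: (idle)
t=16: (idle)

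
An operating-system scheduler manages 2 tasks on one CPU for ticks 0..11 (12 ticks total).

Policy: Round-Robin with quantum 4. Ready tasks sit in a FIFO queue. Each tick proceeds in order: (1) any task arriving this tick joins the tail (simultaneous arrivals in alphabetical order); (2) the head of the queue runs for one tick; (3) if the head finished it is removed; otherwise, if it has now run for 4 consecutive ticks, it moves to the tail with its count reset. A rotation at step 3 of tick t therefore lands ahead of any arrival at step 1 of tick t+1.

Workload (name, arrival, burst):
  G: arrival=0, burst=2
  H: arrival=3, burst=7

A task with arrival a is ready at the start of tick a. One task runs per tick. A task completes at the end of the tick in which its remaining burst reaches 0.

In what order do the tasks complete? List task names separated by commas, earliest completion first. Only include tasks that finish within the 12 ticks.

t=0: queue=[G] q_used=0 → run G
t=1: queue=[G] q_used=1 → run G
t=2: (idle)
t=3: queue=[H] q_used=0 → run H
t=4: queue=[H] q_used=1 → run H
t=5: queue=[H] q_used=2 → run H
t=6: queue=[H] q_used=3 → run H
t=7: queue=[H] q_used=0 → run H
t=8: queue=[H] q_used=1 → run H
t=9: queue=[H] q_used=2 → run H
t=10: (idle)
t=11: (idle)

completion order = G, H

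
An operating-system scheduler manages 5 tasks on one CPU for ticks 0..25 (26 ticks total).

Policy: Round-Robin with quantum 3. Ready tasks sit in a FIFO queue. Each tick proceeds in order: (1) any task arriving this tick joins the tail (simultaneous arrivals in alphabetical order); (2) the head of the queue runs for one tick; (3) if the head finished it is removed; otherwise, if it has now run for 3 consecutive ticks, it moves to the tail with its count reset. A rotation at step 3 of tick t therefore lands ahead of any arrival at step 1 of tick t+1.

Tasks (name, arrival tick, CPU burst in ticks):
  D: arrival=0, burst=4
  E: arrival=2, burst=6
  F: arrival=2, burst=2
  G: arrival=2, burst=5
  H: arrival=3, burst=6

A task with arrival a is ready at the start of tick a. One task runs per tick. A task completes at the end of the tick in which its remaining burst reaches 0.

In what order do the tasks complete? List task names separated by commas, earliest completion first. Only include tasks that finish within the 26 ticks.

completion order = F, D, E, G, H

t=0: queue=[D] q_used=0 → run D
t=1: queue=[D] q_used=1 → run D
t=2: queue=[D,E,F,G] q_used=2 → run D
t=3: queue=[E,F,G,D,H] q_used=0 → run E
t=4: queue=[E,F,G,D,H] q_used=1 → run E
t=5: queue=[E,F,G,D,H] q_used=2 → run E
t=6: queue=[F,G,D,H,E] q_used=0 → run F
t=7: queue=[F,G,D,H,E] q_used=1 → run F
t=8: queue=[G,D,H,E] q_used=0 → run G
t=9: queue=[G,D,H,E] q_used=1 → run G
t=10: queue=[G,D,H,E] q_used=2 → run G
t=11: queue=[D,H,E,G] q_used=0 → run D
t=12: queue=[H,E,G] q_used=0 → run H
t=13: queue=[H,E,G] q_used=1 → run H
t=14: queue=[H,E,G] q_used=2 → run H
t=15: queue=[E,G,H] q_used=0 → run E
t=16: queue=[E,G,H] q_used=1 → run E
t=17: queue=[E,G,H] q_used=2 → run E
t=18: queue=[G,H] q_used=0 → run G
t=19: queue=[G,H] q_used=1 → run G
t=20: queue=[H] q_used=0 → run H
t=21: queue=[H] q_used=1 → run H
t=22: queue=[H] q_used=2 → run H
t=23: (idle)
t=24: (idle)
t=25: (idle)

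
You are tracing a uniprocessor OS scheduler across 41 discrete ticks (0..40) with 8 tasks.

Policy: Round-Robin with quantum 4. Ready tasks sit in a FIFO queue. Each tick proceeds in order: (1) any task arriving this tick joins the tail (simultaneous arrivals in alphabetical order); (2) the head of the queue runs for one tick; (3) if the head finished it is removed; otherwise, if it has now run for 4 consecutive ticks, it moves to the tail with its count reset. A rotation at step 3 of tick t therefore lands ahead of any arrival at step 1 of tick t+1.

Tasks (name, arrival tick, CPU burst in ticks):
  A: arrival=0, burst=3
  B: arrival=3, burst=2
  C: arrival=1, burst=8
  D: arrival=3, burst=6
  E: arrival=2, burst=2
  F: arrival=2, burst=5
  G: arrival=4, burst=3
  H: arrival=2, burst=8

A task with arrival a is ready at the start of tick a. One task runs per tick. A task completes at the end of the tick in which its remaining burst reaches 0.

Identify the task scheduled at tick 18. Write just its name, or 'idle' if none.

t=0: queue=[A] q_used=0 → run A
t=1: queue=[A,C] q_used=1 → run A
t=2: queue=[A,C,E,F,H] q_used=2 → run A
t=3: queue=[C,E,F,H,B,D] q_used=0 → run C
t=4: queue=[C,E,F,H,B,D,G] q_used=1 → run C
t=5: queue=[C,E,F,H,B,D,G] q_used=2 → run C
t=6: queue=[C,E,F,H,B,D,G] q_used=3 → run C
t=7: queue=[E,F,H,B,D,G,C] q_used=0 → run E
t=8: queue=[E,F,H,B,D,G,C] q_used=1 → run E
t=9: queue=[F,H,B,D,G,C] q_used=0 → run F
t=10: queue=[F,H,B,D,G,C] q_used=1 → run F
t=11: queue=[F,H,B,D,G,C] q_used=2 → run F
t=12: queue=[F,H,B,D,G,C] q_used=3 → run F
t=13: queue=[H,B,D,G,C,F] q_used=0 → run H
t=14: queue=[H,B,D,G,C,F] q_used=1 → run H
t=15: queue=[H,B,D,G,C,F] q_used=2 → run H
t=16: queue=[H,B,D,G,C,F] q_used=3 → run H
t=17: queue=[B,D,G,C,F,H] q_used=0 → run B
t=18: queue=[B,D,G,C,F,H] q_used=1 → run B
t=19: queue=[D,G,C,F,H] q_used=0 → run D
t=20: queue=[D,G,C,F,H] q_used=1 → run D
t=21: queue=[D,G,C,F,H] q_used=2 → run D
t=22: queue=[D,G,C,F,H] q_used=3 → run D
t=23: queue=[G,C,F,H,D] q_used=0 → run G
t=24: queue=[G,C,F,H,D] q_used=1 → run G
t=25: queue=[G,C,F,H,D] q_used=2 → run G
t=26: queue=[C,F,H,D] q_used=0 → run C
t=27: queue=[C,F,H,D] q_used=1 → run C
t=28: queue=[C,F,H,D] q_used=2 → run C
t=29: queue=[C,F,H,D] q_used=3 → run C
t=30: queue=[F,H,D] q_used=0 → run F
t=31: queue=[H,D] q_used=0 → run H
t=32: queue=[H,D] q_used=1 → run H
t=33: queue=[H,D] q_used=2 → run H
t=34: queue=[H,D] q_used=3 → run H
t=35: queue=[D] q_used=0 → run D
t=36: queue=[D] q_used=1 → run D
t=37: (idle)
t=38: (idle)
t=39: (idle)
t=40: (idle)

running at tick 18 = B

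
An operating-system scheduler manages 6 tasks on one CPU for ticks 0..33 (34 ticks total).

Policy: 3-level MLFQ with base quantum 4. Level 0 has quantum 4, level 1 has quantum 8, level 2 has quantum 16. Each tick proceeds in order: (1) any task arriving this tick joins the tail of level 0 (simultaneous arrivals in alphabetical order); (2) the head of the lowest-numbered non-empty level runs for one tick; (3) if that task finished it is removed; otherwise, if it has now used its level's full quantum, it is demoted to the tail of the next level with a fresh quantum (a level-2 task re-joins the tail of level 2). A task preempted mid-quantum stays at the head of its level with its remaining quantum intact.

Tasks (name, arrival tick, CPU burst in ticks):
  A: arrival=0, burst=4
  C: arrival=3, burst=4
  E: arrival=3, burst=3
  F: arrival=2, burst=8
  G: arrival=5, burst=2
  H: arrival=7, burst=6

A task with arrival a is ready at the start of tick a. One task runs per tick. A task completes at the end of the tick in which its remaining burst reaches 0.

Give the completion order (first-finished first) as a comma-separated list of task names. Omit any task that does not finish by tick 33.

completion order = A, C, E, G, F, H

t=0: L0/L1/L2 = A/-/- → run A
t=1: L0/L1/L2 = A/-/- → run A
t=2: L0/L1/L2 = AF/-/- → run A
t=3: L0/L1/L2 = AFCE/-/- → run A
t=4: L0/L1/L2 = FCE/-/- → run F
t=5: L0/L1/L2 = FCEG/-/- → run F
t=6: L0/L1/L2 = FCEG/-/- → run F
t=7: L0/L1/L2 = FCEGH/-/- → run F
t=8: L0/L1/L2 = CEGH/F/- → run C
t=9: L0/L1/L2 = CEGH/F/- → run C
t=10: L0/L1/L2 = CEGH/F/- → run C
t=11: L0/L1/L2 = CEGH/F/- → run C
t=12: L0/L1/L2 = EGH/F/- → run E
t=13: L0/L1/L2 = EGH/F/- → run E
t=14: L0/L1/L2 = EGH/F/- → run E
t=15: L0/L1/L2 = GH/F/- → run G
t=16: L0/L1/L2 = GH/F/- → run G
t=17: L0/L1/L2 = H/F/- → run H
t=18: L0/L1/L2 = H/F/- → run H
t=19: L0/L1/L2 = H/F/- → run H
t=20: L0/L1/L2 = H/F/- → run H
t=21: L0/L1/L2 = -/FH/- → run F
t=22: L0/L1/L2 = -/FH/- → run F
t=23: L0/L1/L2 = -/FH/- → run F
t=24: L0/L1/L2 = -/FH/- → run F
t=25: L0/L1/L2 = -/H/- → run H
t=26: L0/L1/L2 = -/H/- → run H
t=27: (idle)
t=28: (idle)
t=29: (idle)
t=30: (idle)
t=31: (idle)
t=32: (idle)
t=33: (idle)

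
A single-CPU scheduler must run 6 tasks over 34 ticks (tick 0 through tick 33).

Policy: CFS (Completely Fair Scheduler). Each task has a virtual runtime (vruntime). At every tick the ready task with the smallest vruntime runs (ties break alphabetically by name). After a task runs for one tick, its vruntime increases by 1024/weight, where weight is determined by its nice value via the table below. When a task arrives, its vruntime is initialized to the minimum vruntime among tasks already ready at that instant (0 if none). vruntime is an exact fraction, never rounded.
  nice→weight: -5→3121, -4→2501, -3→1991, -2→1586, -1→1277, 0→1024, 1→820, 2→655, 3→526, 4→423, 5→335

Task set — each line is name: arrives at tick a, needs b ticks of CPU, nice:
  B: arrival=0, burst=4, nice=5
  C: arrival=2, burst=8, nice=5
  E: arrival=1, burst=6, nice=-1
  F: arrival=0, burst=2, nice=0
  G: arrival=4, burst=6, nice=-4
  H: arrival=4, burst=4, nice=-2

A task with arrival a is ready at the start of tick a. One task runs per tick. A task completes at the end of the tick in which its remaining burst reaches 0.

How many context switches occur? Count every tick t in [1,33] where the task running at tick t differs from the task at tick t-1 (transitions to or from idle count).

t=0: vr[B=0 F=0] → run B
t=1: vr[B=1024/335 E=0 F=0] → run E
t=2: vr[B=1024/335 C=0 E=1024/1277 F=0] → run C
t=3: vr[B=1024/335 C=1024/335 E=1024/1277 F=0] → run F
t=4: vr[B=1024/335 C=1024/335 E=1024/1277 F=1 G=1024/1277 H=1024/1277] → run E
t=5: vr[B=1024/335 C=1024/335 E=2048/1277 F=1 G=1024/1277 H=1024/1277] → run G
t=6: vr[B=1024/335 C=1024/335 E=2048/1277 F=1 G=3868672/3193777 H=1024/1277] → run H
t=7: vr[B=1024/335 C=1024/335 E=2048/1277 F=1 G=3868672/3193777 H=1465856/1012661] → run F
t=8: vr[B=1024/335 C=1024/335 E=2048/1277 G=3868672/3193777 H=1465856/1012661] → run G
t=9: vr[B=1024/335 C=1024/335 E=2048/1277 G=5176320/3193777 H=1465856/1012661] → run H
t=10: vr[B=1024/335 C=1024/335 E=2048/1277 G=5176320/3193777 H=2119680/1012661] → run E
t=11: vr[B=1024/335 C=1024/335 E=3072/1277 G=5176320/3193777 H=2119680/1012661] → run G
t=12: vr[B=1024/335 C=1024/335 E=3072/1277 G=6483968/3193777 H=2119680/1012661] → run G
t=13: vr[B=1024/335 C=1024/335 E=3072/1277 G=7791616/3193777 H=2119680/1012661] → run H
t=14: vr[B=1024/335 C=1024/335 E=3072/1277 G=7791616/3193777 H=2773504/1012661] → run E
t=15: vr[B=1024/335 C=1024/335 E=4096/1277 G=7791616/3193777 H=2773504/1012661] → run G
t=16: vr[B=1024/335 C=1024/335 E=4096/1277 G=9099264/3193777 H=2773504/1012661] → run H
t=17: vr[B=1024/335 C=1024/335 E=4096/1277 G=9099264/3193777] → run G
t=18: vr[B=1024/335 C=1024/335 E=4096/1277] → run B
t=19: vr[B=2048/335 C=1024/335 E=4096/1277] → run C
t=20: vr[B=2048/335 C=2048/335 E=4096/1277] → run E
t=21: vr[B=2048/335 C=2048/335 E=5120/1277] → run E
t=22: vr[B=2048/335 C=2048/335] → run B
t=23: vr[B=3072/335 C=2048/335] → run C
t=24: vr[B=3072/335 C=3072/335] → run B
t=25: vr[C=3072/335] → run C
t=26: vr[C=4096/335] → run C
t=27: vr[C=1024/67] → run C
t=28: vr[C=6144/335] → run C
t=29: vr[C=7168/335] → run C
t=30: (idle)
t=31: (idle)
t=32: (idle)
t=33: (idle)

context switches = 24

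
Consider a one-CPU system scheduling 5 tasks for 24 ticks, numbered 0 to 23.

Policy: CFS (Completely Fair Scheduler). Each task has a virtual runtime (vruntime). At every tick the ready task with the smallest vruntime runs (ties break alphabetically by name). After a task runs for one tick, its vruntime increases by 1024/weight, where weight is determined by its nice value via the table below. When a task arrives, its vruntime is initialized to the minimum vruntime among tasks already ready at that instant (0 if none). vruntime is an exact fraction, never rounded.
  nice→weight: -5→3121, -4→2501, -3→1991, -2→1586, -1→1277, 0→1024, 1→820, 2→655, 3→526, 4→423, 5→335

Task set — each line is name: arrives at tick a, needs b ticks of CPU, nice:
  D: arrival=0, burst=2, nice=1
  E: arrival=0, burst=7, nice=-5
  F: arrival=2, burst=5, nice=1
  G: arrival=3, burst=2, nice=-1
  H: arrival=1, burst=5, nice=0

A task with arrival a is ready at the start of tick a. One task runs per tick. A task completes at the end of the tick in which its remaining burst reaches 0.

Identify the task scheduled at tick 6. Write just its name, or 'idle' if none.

t=0: vr[D=0 E=0] → run D
t=1: vr[D=256/205 E=0 H=0] → run E
t=2: vr[D=256/205 E=1024/3121 F=0 H=0] → run F
t=3: vr[D=256/205 E=1024/3121 F=256/205 G=0 H=0] → run G
t=4: vr[D=256/205 E=1024/3121 F=256/205 G=1024/1277 H=0] → run H
t=5: vr[D=256/205 E=1024/3121 F=256/205 G=1024/1277 H=1] → run E
t=6: vr[D=256/205 E=2048/3121 F=256/205 G=1024/1277 H=1] → run E
t=7: vr[D=256/205 E=3072/3121 F=256/205 G=1024/1277 H=1] → run G
t=8: vr[D=256/205 E=3072/3121 F=256/205 H=1] → run E
t=9: vr[D=256/205 E=4096/3121 F=256/205 H=1] → run H
t=10: vr[D=256/205 E=4096/3121 F=256/205 H=2] → run D
t=11: vr[E=4096/3121 F=256/205 H=2] → run F
t=12: vr[E=4096/3121 F=512/205 H=2] → run E
t=13: vr[E=5120/3121 F=512/205 H=2] → run E
t=14: vr[E=6144/3121 F=512/205 H=2] → run E
t=15: vr[F=512/205 H=2] → run H
t=16: vr[F=512/205 H=3] → run F
t=17: vr[F=768/205 H=3] → run H
t=18: vr[F=768/205 H=4] → run F
t=19: vr[F=1024/205 H=4] → run H
t=20: vr[F=1024/205] → run F
t=21: (idle)
t=22: (idle)
t=23: (idle)

running at tick 6 = E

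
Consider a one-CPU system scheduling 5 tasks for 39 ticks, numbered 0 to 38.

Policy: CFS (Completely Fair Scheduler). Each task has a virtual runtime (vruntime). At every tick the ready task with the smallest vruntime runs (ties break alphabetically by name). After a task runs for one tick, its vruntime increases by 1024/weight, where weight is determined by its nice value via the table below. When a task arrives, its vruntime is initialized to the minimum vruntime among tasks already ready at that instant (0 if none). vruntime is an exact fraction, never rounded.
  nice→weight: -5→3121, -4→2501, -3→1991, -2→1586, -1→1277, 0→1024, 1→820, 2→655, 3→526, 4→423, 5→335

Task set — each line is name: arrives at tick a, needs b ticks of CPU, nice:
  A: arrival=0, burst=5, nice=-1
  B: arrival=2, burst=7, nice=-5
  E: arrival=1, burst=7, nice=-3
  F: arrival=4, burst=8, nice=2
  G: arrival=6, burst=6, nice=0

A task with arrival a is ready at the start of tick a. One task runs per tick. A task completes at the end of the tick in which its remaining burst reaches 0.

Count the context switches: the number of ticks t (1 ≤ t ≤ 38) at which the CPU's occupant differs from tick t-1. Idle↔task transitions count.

t=0: vr[A=0] → run A
t=1: vr[A=1024/1277 E=1024/1277] → run A
t=2: vr[A=2048/1277 B=1024/1277 E=1024/1277] → run B
t=3: vr[A=2048/1277 B=4503552/3985517 E=1024/1277] → run E
t=4: vr[A=2048/1277 B=4503552/3985517 E=3346432/2542507 F=4503552/3985517] → run B
t=5: vr[A=2048/1277 B=5811200/3985517 E=3346432/2542507 F=4503552/3985517] → run F
t=6: vr[A=2048/1277 B=5811200/3985517 E=3346432/2542507 F=7030995968/2610513635 G=3346432/2542507] → run E
t=7: vr[A=2048/1277 B=5811200/3985517 E=4654080/2542507 F=7030995968/2610513635 G=3346432/2542507] → run G
t=8: vr[A=2048/1277 B=5811200/3985517 E=4654080/2542507 F=7030995968/2610513635 G=5888939/2542507] → run B
t=9: vr[A=2048/1277 B=7118848/3985517 E=4654080/2542507 F=7030995968/2610513635 G=5888939/2542507] → run A
t=10: vr[A=3072/1277 B=7118848/3985517 E=4654080/2542507 F=7030995968/2610513635 G=5888939/2542507] → run B
t=11: vr[A=3072/1277 B=8426496/3985517 E=4654080/2542507 F=7030995968/2610513635 G=5888939/2542507] → run E
t=12: vr[A=3072/1277 B=8426496/3985517 E=5961728/2542507 F=7030995968/2610513635 G=5888939/2542507] → run B
t=13: vr[A=3072/1277 B=9734144/3985517 E=5961728/2542507 F=7030995968/2610513635 G=5888939/2542507] → run G
t=14: vr[A=3072/1277 B=9734144/3985517 E=5961728/2542507 F=7030995968/2610513635 G=8431446/2542507] → run E
t=15: vr[A=3072/1277 B=9734144/3985517 E=7269376/2542507 F=7030995968/2610513635 G=8431446/2542507] → run A
t=16: vr[A=4096/1277 B=9734144/3985517 E=7269376/2542507 F=7030995968/2610513635 G=8431446/2542507] → run B
t=17: vr[A=4096/1277 B=11041792/3985517 E=7269376/2542507 F=7030995968/2610513635 G=8431446/2542507] → run F
t=18: vr[A=4096/1277 B=11041792/3985517 E=7269376/2542507 F=11112165376/2610513635 G=8431446/2542507] → run B
t=19: vr[A=4096/1277 E=7269376/2542507 F=11112165376/2610513635 G=8431446/2542507] → run E
t=20: vr[A=4096/1277 E=8577024/2542507 F=11112165376/2610513635 G=8431446/2542507] → run A
t=21: vr[E=8577024/2542507 F=11112165376/2610513635 G=8431446/2542507] → run G
t=22: vr[E=8577024/2542507 F=11112165376/2610513635 G=10973953/2542507] → run E
t=23: vr[E=9884672/2542507 F=11112165376/2610513635 G=10973953/2542507] → run E
t=24: vr[F=11112165376/2610513635 G=10973953/2542507] → run F
t=25: vr[F=15193334784/2610513635 G=10973953/2542507] → run G
t=26: vr[F=15193334784/2610513635 G=13516460/2542507] → run G
t=27: vr[F=15193334784/2610513635 G=16058967/2542507] → run F
t=28: vr[F=19274504192/2610513635 G=16058967/2542507] → run G
t=29: vr[F=19274504192/2610513635] → run F
t=30: vr[F=4671134720/522102727] → run F
t=31: vr[F=27436843008/2610513635] → run F
t=32: vr[F=31518012416/2610513635] → run F
t=33: (idle)
t=34: (idle)
t=35: (idle)
t=36: (idle)
t=37: (idle)
t=38: (idle)

context switches = 27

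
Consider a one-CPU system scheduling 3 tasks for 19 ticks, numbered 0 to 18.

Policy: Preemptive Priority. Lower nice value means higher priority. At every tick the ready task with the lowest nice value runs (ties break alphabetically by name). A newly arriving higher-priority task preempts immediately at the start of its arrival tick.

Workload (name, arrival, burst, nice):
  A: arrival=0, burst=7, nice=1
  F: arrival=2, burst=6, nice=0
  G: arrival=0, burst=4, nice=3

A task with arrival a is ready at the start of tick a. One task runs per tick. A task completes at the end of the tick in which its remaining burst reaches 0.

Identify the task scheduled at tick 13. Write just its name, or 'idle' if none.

t=0: ready={A,G} → run A
t=1: ready={A,G} → run A
t=2: ready={A,F,G} → run F
t=3: ready={A,F,G} → run F
t=4: ready={A,F,G} → run F
t=5: ready={A,F,G} → run F
t=6: ready={A,F,G} → run F
t=7: ready={A,F,G} → run F
t=8: ready={A,G} → run A
t=9: ready={A,G} → run A
t=10: ready={A,G} → run A
t=11: ready={A,G} → run A
t=12: ready={A,G} → run A
t=13: ready={G} → run G
t=14: ready={G} → run G
t=15: ready={G} → run G
t=16: ready={G} → run G
t=17: (idle)
t=18: (idle)

running at tick 13 = G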